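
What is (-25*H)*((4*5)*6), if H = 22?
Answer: -66000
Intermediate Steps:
(-25*H)*((4*5)*6) = (-25*22)*((4*5)*6) = -11000*6 = -550*120 = -66000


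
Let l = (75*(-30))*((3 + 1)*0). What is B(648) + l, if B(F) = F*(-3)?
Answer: -1944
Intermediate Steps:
B(F) = -3*F
l = 0 (l = -9000*0 = -2250*0 = 0)
B(648) + l = -3*648 + 0 = -1944 + 0 = -1944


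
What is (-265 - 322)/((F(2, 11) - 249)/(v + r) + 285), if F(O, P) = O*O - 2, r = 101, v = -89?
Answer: -7044/3173 ≈ -2.2200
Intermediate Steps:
F(O, P) = -2 + O² (F(O, P) = O² - 2 = -2 + O²)
(-265 - 322)/((F(2, 11) - 249)/(v + r) + 285) = (-265 - 322)/(((-2 + 2²) - 249)/(-89 + 101) + 285) = -587/(((-2 + 4) - 249)/12 + 285) = -587/((2 - 249)*(1/12) + 285) = -587/(-247*1/12 + 285) = -587/(-247/12 + 285) = -587/3173/12 = -587*12/3173 = -7044/3173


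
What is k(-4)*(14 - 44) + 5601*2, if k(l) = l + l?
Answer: 11442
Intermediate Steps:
k(l) = 2*l
k(-4)*(14 - 44) + 5601*2 = (2*(-4))*(14 - 44) + 5601*2 = -8*(-30) + 11202 = 240 + 11202 = 11442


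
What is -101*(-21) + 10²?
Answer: 2221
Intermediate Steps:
-101*(-21) + 10² = 2121 + 100 = 2221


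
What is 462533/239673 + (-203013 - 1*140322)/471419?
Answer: 135758714872/112986405987 ≈ 1.2015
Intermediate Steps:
462533/239673 + (-203013 - 1*140322)/471419 = 462533*(1/239673) + (-203013 - 140322)*(1/471419) = 462533/239673 - 343335*1/471419 = 462533/239673 - 343335/471419 = 135758714872/112986405987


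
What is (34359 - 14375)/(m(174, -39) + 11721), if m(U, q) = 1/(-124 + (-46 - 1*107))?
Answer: 1383892/811679 ≈ 1.7050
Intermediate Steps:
m(U, q) = -1/277 (m(U, q) = 1/(-124 + (-46 - 107)) = 1/(-124 - 153) = 1/(-277) = -1/277)
(34359 - 14375)/(m(174, -39) + 11721) = (34359 - 14375)/(-1/277 + 11721) = 19984/(3246716/277) = 19984*(277/3246716) = 1383892/811679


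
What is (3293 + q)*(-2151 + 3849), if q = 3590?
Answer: 11687334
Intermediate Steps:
(3293 + q)*(-2151 + 3849) = (3293 + 3590)*(-2151 + 3849) = 6883*1698 = 11687334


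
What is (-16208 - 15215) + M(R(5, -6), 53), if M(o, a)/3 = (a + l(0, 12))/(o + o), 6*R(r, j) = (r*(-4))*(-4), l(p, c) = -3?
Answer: -251339/8 ≈ -31417.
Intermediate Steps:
R(r, j) = 8*r/3 (R(r, j) = ((r*(-4))*(-4))/6 = (-4*r*(-4))/6 = (16*r)/6 = 8*r/3)
M(o, a) = 3*(-3 + a)/(2*o) (M(o, a) = 3*((a - 3)/(o + o)) = 3*((-3 + a)/((2*o))) = 3*((-3 + a)*(1/(2*o))) = 3*((-3 + a)/(2*o)) = 3*(-3 + a)/(2*o))
(-16208 - 15215) + M(R(5, -6), 53) = (-16208 - 15215) + 3*(-3 + 53)/(2*(((8/3)*5))) = -31423 + (3/2)*50/(40/3) = -31423 + (3/2)*(3/40)*50 = -31423 + 45/8 = -251339/8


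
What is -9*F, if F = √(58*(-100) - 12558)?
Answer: -9*I*√18358 ≈ -1219.4*I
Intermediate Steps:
F = I*√18358 (F = √(-5800 - 12558) = √(-18358) = I*√18358 ≈ 135.49*I)
-9*F = -9*I*√18358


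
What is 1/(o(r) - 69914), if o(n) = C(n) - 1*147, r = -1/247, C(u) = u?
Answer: -247/17305068 ≈ -1.4273e-5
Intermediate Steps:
r = -1/247 (r = -1*1/247 = -1/247 ≈ -0.0040486)
o(n) = -147 + n (o(n) = n - 1*147 = n - 147 = -147 + n)
1/(o(r) - 69914) = 1/((-147 - 1/247) - 69914) = 1/(-36310/247 - 69914) = 1/(-17305068/247) = -247/17305068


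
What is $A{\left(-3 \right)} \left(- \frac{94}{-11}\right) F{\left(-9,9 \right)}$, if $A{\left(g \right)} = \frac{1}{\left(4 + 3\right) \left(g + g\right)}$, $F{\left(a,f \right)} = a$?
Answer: $\frac{141}{77} \approx 1.8312$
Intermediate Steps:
$A{\left(g \right)} = \frac{1}{14 g}$ ($A{\left(g \right)} = \frac{1}{7 \cdot 2 g} = \frac{1}{14 g}$)
$A{\left(-3 \right)} \left(- \frac{94}{-11}\right) F{\left(-9,9 \right)} = \frac{1}{14 \left(-3\right)} \left(- \frac{94}{-11}\right) \left(-9\right) = \frac{1}{14} \left(- \frac{1}{3}\right) \left(\left(-94\right) \left(- \frac{1}{11}\right)\right) \left(-9\right) = \left(- \frac{1}{42}\right) \frac{94}{11} \left(-9\right) = \left(- \frac{47}{231}\right) \left(-9\right) = \frac{141}{77}$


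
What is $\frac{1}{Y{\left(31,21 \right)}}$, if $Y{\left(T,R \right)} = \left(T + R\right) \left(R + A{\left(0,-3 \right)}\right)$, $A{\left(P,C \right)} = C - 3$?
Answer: $\frac{1}{780} \approx 0.0012821$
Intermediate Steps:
$A{\left(P,C \right)} = -3 + C$
$Y{\left(T,R \right)} = \left(-6 + R\right) \left(R + T\right)$ ($Y{\left(T,R \right)} = \left(T + R\right) \left(R - 6\right) = \left(R + T\right) \left(R - 6\right) = \left(R + T\right) \left(-6 + R\right) = \left(-6 + R\right) \left(R + T\right)$)
$\frac{1}{Y{\left(31,21 \right)}} = \frac{1}{21^{2} - 126 - 186 + 21 \cdot 31} = \frac{1}{441 - 126 - 186 + 651} = \frac{1}{780}$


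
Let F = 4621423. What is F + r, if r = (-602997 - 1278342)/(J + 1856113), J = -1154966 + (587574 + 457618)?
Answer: 2690189779686/582113 ≈ 4.6214e+6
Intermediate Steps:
J = -109774 (J = -1154966 + 1045192 = -109774)
r = -627113/582113 (r = (-602997 - 1278342)/(-109774 + 1856113) = -1881339/1746339 = -1881339*1/1746339 = -627113/582113 ≈ -1.0773)
F + r = 4621423 - 627113/582113 = 2690189779686/582113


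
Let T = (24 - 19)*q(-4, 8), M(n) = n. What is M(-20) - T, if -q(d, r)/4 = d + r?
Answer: 60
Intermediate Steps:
q(d, r) = -4*d - 4*r (q(d, r) = -4*(d + r) = -4*d - 4*r)
T = -80 (T = (24 - 19)*(-4*(-4) - 4*8) = 5*(16 - 32) = 5*(-16) = -80)
M(-20) - T = -20 - 1*(-80) = -20 + 80 = 60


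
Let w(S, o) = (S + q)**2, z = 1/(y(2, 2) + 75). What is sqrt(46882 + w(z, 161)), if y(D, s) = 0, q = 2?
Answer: sqrt(263734051)/75 ≈ 216.53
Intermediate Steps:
z = 1/75 (z = 1/(0 + 75) = 1/75 ≈ 0.013333)
w(S, o) = (2 + S)**2 (w(S, o) = (S + 2)**2 = (2 + S)**2)
sqrt(46882 + w(z, 161)) = sqrt(46882 + (2 + 1/75)**2) = sqrt(46882 + (151/75)**2) = sqrt(46882 + 22801/5625) = sqrt(263734051/5625) = sqrt(263734051)/75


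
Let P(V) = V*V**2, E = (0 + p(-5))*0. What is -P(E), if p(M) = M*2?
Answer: 0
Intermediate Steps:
p(M) = 2*M
E = 0 (E = (0 + 2*(-5))*0 = (0 - 10)*0 = -10*0 = 0)
P(V) = V**3
-P(E) = -1*0**3 = -1*0 = 0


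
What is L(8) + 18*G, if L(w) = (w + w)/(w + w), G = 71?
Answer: 1279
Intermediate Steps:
L(w) = 1 (L(w) = (2*w)/((2*w)) = (2*w)*(1/(2*w)) = 1)
L(8) + 18*G = 1 + 18*71 = 1 + 1278 = 1279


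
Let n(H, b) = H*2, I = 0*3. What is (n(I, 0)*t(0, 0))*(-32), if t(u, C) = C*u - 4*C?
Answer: 0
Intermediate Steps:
I = 0
n(H, b) = 2*H
t(u, C) = -4*C + C*u
(n(I, 0)*t(0, 0))*(-32) = ((2*0)*(0*(-4 + 0)))*(-32) = (0*(0*(-4)))*(-32) = (0*0)*(-32) = 0*(-32) = 0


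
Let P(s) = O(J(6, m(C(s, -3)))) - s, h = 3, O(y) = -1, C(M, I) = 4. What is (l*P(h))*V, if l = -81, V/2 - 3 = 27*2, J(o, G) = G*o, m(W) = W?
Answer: 36936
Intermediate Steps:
P(s) = -1 - s
V = 114 (V = 6 + 2*(27*2) = 6 + 2*54 = 6 + 108 = 114)
(l*P(h))*V = -81*(-1 - 1*3)*114 = -81*(-1 - 3)*114 = -81*(-4)*114 = 324*114 = 36936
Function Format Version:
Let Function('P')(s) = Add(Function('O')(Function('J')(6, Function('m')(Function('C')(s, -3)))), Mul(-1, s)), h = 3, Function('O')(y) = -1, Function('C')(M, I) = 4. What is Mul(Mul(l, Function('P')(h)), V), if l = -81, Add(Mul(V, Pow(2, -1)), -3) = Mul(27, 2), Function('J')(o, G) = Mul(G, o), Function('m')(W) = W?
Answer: 36936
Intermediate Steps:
Function('P')(s) = Add(-1, Mul(-1, s))
V = 114 (V = Add(6, Mul(2, Mul(27, 2))) = Add(6, Mul(2, 54)) = Add(6, 108) = 114)
Mul(Mul(l, Function('P')(h)), V) = Mul(Mul(-81, Add(-1, Mul(-1, 3))), 114) = Mul(Mul(-81, Add(-1, -3)), 114) = Mul(Mul(-81, -4), 114) = Mul(324, 114) = 36936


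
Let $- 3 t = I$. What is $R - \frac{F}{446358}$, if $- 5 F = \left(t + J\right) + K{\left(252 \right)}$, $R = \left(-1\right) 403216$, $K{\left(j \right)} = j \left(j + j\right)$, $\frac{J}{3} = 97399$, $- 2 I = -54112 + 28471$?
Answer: $- \frac{599928681139}{1487860} \approx -4.0322 \cdot 10^{5}$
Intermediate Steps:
$I = \frac{25641}{2}$ ($I = - \frac{-54112 + 28471}{2} = \left(- \frac{1}{2}\right) \left(-25641\right) = \frac{25641}{2} \approx 12821.0$)
$J = 292197$ ($J = 3 \cdot 97399 = 292197$)
$t = - \frac{8547}{2}$ ($t = \left(- \frac{1}{3}\right) \frac{25641}{2} = - \frac{8547}{2} \approx -4273.5$)
$K{\left(j \right)} = 2 j^{2}$ ($K{\left(j \right)} = j 2 j = 2 j^{2}$)
$R = -403216$
$F = - \frac{829863}{10}$ ($F = - \frac{\left(- \frac{8547}{2} + 292197\right) + 2 \cdot 252^{2}}{5} = - \frac{\frac{575847}{2} + 2 \cdot 63504}{5} = - \frac{\frac{575847}{2} + 127008}{5} = \left(- \frac{1}{5}\right) \frac{829863}{2} = - \frac{829863}{10} \approx -82986.0$)
$R - \frac{F}{446358} = -403216 - - \frac{829863}{10 \cdot 446358} = -403216 - \left(- \frac{829863}{10}\right) \frac{1}{446358} = -403216 - - \frac{276621}{1487860} = -403216 + \frac{276621}{1487860} = - \frac{599928681139}{1487860}$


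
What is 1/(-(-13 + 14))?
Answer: -1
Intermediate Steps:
1/(-(-13 + 14)) = 1/(-1*1) = 1/(-1) = -1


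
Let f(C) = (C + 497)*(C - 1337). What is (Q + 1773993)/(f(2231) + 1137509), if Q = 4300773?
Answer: 6074766/3576341 ≈ 1.6986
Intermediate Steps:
f(C) = (-1337 + C)*(497 + C) (f(C) = (497 + C)*(-1337 + C) = (-1337 + C)*(497 + C))
(Q + 1773993)/(f(2231) + 1137509) = (4300773 + 1773993)/((-664489 + 2231² - 840*2231) + 1137509) = 6074766/((-664489 + 4977361 - 1874040) + 1137509) = 6074766/(2438832 + 1137509) = 6074766/3576341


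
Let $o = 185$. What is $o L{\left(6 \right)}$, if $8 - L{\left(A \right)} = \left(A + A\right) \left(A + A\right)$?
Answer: $-25160$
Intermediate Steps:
$L{\left(A \right)} = 8 - 4 A^{2}$ ($L{\left(A \right)} = 8 - \left(A + A\right) \left(A + A\right) = 8 - 2 A 2 A = 8 - 4 A^{2}$)
$o L{\left(6 \right)} = 185 \left(8 - 4 \cdot 6^{2}\right) = 185 \left(8 - 144\right) = 185 \left(-136\right) = -25160$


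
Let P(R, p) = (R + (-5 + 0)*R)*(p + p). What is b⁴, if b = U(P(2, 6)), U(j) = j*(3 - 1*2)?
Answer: 84934656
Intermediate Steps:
P(R, p) = -8*R*p (P(R, p) = (R - 5*R)*(2*p) = (-4*R)*(2*p) = -8*R*p)
U(j) = j (U(j) = j*(3 - 2) = j*1 = j)
b = -96 (b = -8*2*6 = -96)
b⁴ = (-96)⁴ = 84934656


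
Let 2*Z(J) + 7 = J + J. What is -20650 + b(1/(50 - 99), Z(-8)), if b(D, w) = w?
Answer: -41323/2 ≈ -20662.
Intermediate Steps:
Z(J) = -7/2 + J (Z(J) = -7/2 + (J + J)/2 = -7/2 + (2*J)/2 = -7/2 + J)
-20650 + b(1/(50 - 99), Z(-8)) = -20650 + (-7/2 - 8) = -20650 - 23/2 = -41323/2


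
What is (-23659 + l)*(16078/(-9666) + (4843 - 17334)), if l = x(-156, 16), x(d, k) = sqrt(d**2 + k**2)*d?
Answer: 1428460436678/4833 + 12558424736*sqrt(1537)/1611 ≈ 6.0118e+8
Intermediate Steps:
x(d, k) = d*sqrt(d**2 + k**2)
l = -624*sqrt(1537) (l = -156*sqrt((-156)**2 + 16**2) = -156*sqrt(24336 + 256) = -624*sqrt(1537) ≈ -24464.)
(-23659 + l)*(16078/(-9666) + (4843 - 17334)) = (-23659 - 624*sqrt(1537))*(16078/(-9666) + (4843 - 17334)) = (-23659 - 624*sqrt(1537))*(16078*(-1/9666) - 12491) = (-23659 - 624*sqrt(1537))*(-8039/4833 - 12491) = (-23659 - 624*sqrt(1537))*(-60377042/4833) = 1428460436678/4833 + 12558424736*sqrt(1537)/1611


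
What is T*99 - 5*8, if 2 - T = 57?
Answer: -5485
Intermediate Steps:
T = -55 (T = 2 - 1*57 = 2 - 57 = -55)
T*99 - 5*8 = -55*99 - 5*8 = -5445 - 40 = -5485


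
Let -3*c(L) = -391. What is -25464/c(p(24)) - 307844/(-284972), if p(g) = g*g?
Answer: -5412303505/27856013 ≈ -194.30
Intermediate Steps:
p(g) = g**2
c(L) = 391/3 (c(L) = -1/3*(-391) = 391/3)
-25464/c(p(24)) - 307844/(-284972) = -25464/391/3 - 307844/(-284972) = -25464*3/391 - 307844*(-1/284972) = -76392/391 + 76961/71243 = -5412303505/27856013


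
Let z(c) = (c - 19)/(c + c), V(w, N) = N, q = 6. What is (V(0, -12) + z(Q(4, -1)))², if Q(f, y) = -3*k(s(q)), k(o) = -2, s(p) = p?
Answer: 24649/144 ≈ 171.17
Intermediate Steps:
Q(f, y) = 6 (Q(f, y) = -3*(-2) = 6)
z(c) = (-19 + c)/(2*c) (z(c) = (-19 + c)/((2*c)) = (-19 + c)*(1/(2*c)) = (-19 + c)/(2*c))
(V(0, -12) + z(Q(4, -1)))² = (-12 + (½)*(-19 + 6)/6)² = (-12 + (½)*(⅙)*(-13))² = (-12 - 13/12)² = (-157/12)² = 24649/144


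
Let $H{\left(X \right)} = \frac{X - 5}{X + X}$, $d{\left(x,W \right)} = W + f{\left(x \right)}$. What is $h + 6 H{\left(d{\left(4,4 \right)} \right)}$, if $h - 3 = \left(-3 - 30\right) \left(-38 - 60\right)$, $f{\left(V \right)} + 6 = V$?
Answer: $\frac{6465}{2} \approx 3232.5$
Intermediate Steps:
$f{\left(V \right)} = -6 + V$
$h = 3237$ ($h = 3 + \left(-3 - 30\right) \left(-38 - 60\right) = 3 - -3234 = 3 + 3234 = 3237$)
$d{\left(x,W \right)} = -6 + W + x$ ($d{\left(x,W \right)} = W + \left(-6 + x\right) = -6 + W + x$)
$H{\left(X \right)} = \frac{-5 + X}{2 X}$
$h + 6 H{\left(d{\left(4,4 \right)} \right)} = 3237 + 6 \frac{-5 + \left(-6 + 4 + 4\right)}{2 \left(-6 + 4 + 4\right)} = 3237 + 6 \frac{-5 + 2}{2 \cdot 2} = 3237 + 6 \cdot \frac{1}{2} \cdot \frac{1}{2} \left(-3\right) = 3237 + 6 \left(- \frac{3}{4}\right) = 3237 - \frac{9}{2} = \frac{6465}{2}$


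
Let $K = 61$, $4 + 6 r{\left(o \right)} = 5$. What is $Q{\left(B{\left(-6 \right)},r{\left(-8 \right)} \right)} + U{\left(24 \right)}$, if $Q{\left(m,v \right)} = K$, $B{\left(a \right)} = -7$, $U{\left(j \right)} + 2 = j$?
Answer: $83$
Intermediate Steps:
$U{\left(j \right)} = -2 + j$
$r{\left(o \right)} = \frac{1}{6}$ ($r{\left(o \right)} = - \frac{2}{3} + \frac{1}{6} \cdot 5 = - \frac{2}{3} + \frac{5}{6} = \frac{1}{6}$)
$Q{\left(m,v \right)} = 61$
$Q{\left(B{\left(-6 \right)},r{\left(-8 \right)} \right)} + U{\left(24 \right)} = 61 + \left(-2 + 24\right) = 61 + 22 = 83$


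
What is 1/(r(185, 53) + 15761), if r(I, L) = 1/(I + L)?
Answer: 238/3751119 ≈ 6.3448e-5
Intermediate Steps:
1/(r(185, 53) + 15761) = 1/(1/(185 + 53) + 15761) = 1/(1/238 + 15761) = 1/(3751119/238) = 238/3751119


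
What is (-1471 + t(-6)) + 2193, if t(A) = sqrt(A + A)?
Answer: 722 + 2*I*sqrt(3) ≈ 722.0 + 3.4641*I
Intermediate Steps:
t(A) = sqrt(2)*sqrt(A) (t(A) = sqrt(2*A) = sqrt(2)*sqrt(A))
(-1471 + t(-6)) + 2193 = (-1471 + sqrt(2)*sqrt(-6)) + 2193 = (-1471 + sqrt(2)*(I*sqrt(6))) + 2193 = (-1471 + 2*I*sqrt(3)) + 2193 = 722 + 2*I*sqrt(3)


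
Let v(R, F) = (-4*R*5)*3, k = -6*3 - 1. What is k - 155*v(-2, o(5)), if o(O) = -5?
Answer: -18619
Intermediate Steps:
k = -19 (k = -18 - 1 = -19)
v(R, F) = -60*R (v(R, F) = -20*R*3 = -60*R)
k - 155*v(-2, o(5)) = -19 - (-9300)*(-2) = -19 - 155*120 = -19 - 18600 = -18619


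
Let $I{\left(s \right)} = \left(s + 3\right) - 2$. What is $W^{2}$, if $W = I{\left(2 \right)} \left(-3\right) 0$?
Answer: $0$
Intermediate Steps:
$I{\left(s \right)} = 1 + s$ ($I{\left(s \right)} = \left(3 + s\right) - 2 = 1 + s$)
$W = 0$ ($W = \left(1 + 2\right) \left(-3\right) 0 = 3 \left(-3\right) 0 = \left(-9\right) 0 = 0$)
$W^{2} = 0^{2} = 0$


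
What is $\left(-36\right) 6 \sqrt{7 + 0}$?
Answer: $- 216 \sqrt{7} \approx -571.48$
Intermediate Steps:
$\left(-36\right) 6 \sqrt{7 + 0} = - 216 \sqrt{7}$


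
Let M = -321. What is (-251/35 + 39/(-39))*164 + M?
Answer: -58139/35 ≈ -1661.1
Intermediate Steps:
(-251/35 + 39/(-39))*164 + M = (-251/35 + 39/(-39))*164 - 321 = (-251*1/35 + 39*(-1/39))*164 - 321 = (-251/35 - 1)*164 - 321 = -286/35*164 - 321 = -46904/35 - 321 = -58139/35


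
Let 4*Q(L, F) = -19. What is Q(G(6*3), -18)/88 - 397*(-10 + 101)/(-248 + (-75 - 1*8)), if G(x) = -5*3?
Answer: 12710415/116512 ≈ 109.09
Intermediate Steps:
G(x) = -15
Q(L, F) = -19/4 (Q(L, F) = (¼)*(-19) = -19/4)
Q(G(6*3), -18)/88 - 397*(-10 + 101)/(-248 + (-75 - 1*8)) = -19/4/88 - 397*(-10 + 101)/(-248 + (-75 - 1*8)) = -19/4*1/88 - 397*91/(-248 + (-75 - 8)) = -19/352 - 397*91/(-248 - 83) = -19/352 - 397/((-331*1/91)) = -19/352 - 397/(-331/91) = -19/352 - 397*(-91/331) = -19/352 + 36127/331 = 12710415/116512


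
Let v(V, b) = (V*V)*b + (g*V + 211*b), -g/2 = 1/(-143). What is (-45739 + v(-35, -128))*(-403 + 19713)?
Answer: -633856369210/143 ≈ -4.4326e+9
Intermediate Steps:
g = 2/143 (g = -2/(-143) = -2*(-1/143) = 2/143 ≈ 0.013986)
v(V, b) = 211*b + 2*V/143 + b*V² (v(V, b) = (V*V)*b + (2*V/143 + 211*b) = V²*b + (211*b + 2*V/143) = b*V² + (211*b + 2*V/143) = 211*b + 2*V/143 + b*V²)
(-45739 + v(-35, -128))*(-403 + 19713) = (-45739 + (211*(-128) + (2/143)*(-35) - 128*(-35)²))*(-403 + 19713) = (-45739 + (-27008 - 70/143 - 128*1225))*19310 = (-45739 + (-27008 - 70/143 - 156800))*19310 = (-45739 - 26284614/143)*19310 = -32825291/143*19310 = -633856369210/143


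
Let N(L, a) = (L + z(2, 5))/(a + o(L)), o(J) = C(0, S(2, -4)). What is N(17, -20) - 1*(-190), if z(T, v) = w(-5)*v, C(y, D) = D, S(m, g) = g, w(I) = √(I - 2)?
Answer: 4543/24 - 5*I*√7/24 ≈ 189.29 - 0.5512*I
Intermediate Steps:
w(I) = √(-2 + I)
o(J) = -4
z(T, v) = I*v*√7 (z(T, v) = √(-2 - 5)*v = √(-7)*v = (I*√7)*v = I*v*√7)
N(L, a) = (L + 5*I*√7)/(-4 + a) (N(L, a) = (L + I*5*√7)/(a - 4) = (L + 5*I*√7)/(-4 + a))
N(17, -20) - 1*(-190) = (17 + 5*I*√7)/(-4 - 20) - 1*(-190) = (17 + 5*I*√7)/(-24) + 190 = -(17 + 5*I*√7)/24 + 190 = (-17/24 - 5*I*√7/24) + 190 = 4543/24 - 5*I*√7/24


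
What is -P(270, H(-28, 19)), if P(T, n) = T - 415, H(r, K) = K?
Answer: 145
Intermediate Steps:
P(T, n) = -415 + T
-P(270, H(-28, 19)) = -(-415 + 270) = -1*(-145) = 145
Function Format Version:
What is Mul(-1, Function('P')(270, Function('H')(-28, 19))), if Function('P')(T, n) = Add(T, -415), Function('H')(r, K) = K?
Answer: 145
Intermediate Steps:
Function('P')(T, n) = Add(-415, T)
Mul(-1, Function('P')(270, Function('H')(-28, 19))) = Mul(-1, Add(-415, 270)) = Mul(-1, -145) = 145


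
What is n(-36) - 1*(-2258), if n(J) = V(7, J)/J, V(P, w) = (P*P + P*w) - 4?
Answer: 9055/4 ≈ 2263.8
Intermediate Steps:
V(P, w) = -4 + P² + P*w (V(P, w) = (P² + P*w) - 4 = -4 + P² + P*w)
n(J) = (45 + 7*J)/J (n(J) = (-4 + 7² + 7*J)/J = (-4 + 49 + 7*J)/J = (45 + 7*J)/J)
n(-36) - 1*(-2258) = (7 + 45/(-36)) - 1*(-2258) = (7 + 45*(-1/36)) + 2258 = (7 - 5/4) + 2258 = 23/4 + 2258 = 9055/4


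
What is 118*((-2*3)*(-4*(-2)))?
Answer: -5664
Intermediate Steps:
118*((-2*3)*(-4*(-2))) = 118*(-6*8) = 118*(-48) = -5664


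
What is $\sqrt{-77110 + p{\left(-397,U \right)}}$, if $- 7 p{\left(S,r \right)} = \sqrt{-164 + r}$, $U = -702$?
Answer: $\frac{\sqrt{-3778390 - 7 i \sqrt{866}}}{7} \approx 0.0075696 - 277.69 i$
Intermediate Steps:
$p{\left(S,r \right)} = - \frac{\sqrt{-164 + r}}{7}$
$\sqrt{-77110 + p{\left(-397,U \right)}} = \sqrt{-77110 - \frac{\sqrt{-164 - 702}}{7}} = \sqrt{-77110 - \frac{\sqrt{-866}}{7}} = \sqrt{-77110 - \frac{i \sqrt{866}}{7}}$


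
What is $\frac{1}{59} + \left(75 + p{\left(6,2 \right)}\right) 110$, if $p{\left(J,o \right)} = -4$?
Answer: $\frac{460791}{59} \approx 7810.0$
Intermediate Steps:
$\frac{1}{59} + \left(75 + p{\left(6,2 \right)}\right) 110 = \frac{1}{59} + \left(75 - 4\right) 110 = \frac{1}{59} + 71 \cdot 110 = \frac{1}{59} + 7810 = \frac{460791}{59}$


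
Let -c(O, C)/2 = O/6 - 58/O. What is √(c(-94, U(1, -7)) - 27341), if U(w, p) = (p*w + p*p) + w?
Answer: I*√542968017/141 ≈ 165.26*I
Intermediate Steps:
U(w, p) = w + p² + p*w (U(w, p) = (p*w + p²) + w = (p² + p*w) + w = w + p² + p*w)
c(O, C) = 116/O - O/3 (c(O, C) = -2*(O/6 - 58/O) = -2*(-58/O + O/6) = 116/O - O/3)
√(c(-94, U(1, -7)) - 27341) = √((116/(-94) - ⅓*(-94)) - 27341) = √((116*(-1/94) + 94/3) - 27341) = √((-58/47 + 94/3) - 27341) = √(4244/141 - 27341) = √(-3850837/141) = I*√542968017/141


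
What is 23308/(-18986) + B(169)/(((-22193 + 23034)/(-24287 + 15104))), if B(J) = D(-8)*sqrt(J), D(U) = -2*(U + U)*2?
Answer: -72538751222/7983613 ≈ -9086.0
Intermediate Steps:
D(U) = -8*U (D(U) = -4*U*2 = -8*U)
B(J) = 64*sqrt(J) (B(J) = (-8*(-8))*sqrt(J) = 64*sqrt(J))
23308/(-18986) + B(169)/(((-22193 + 23034)/(-24287 + 15104))) = 23308/(-18986) + (64*sqrt(169))/(((-22193 + 23034)/(-24287 + 15104))) = 23308*(-1/18986) + (64*13)/((841/(-9183))) = -11654/9493 + 832/((841*(-1/9183))) = -11654/9493 + 832/(-841/9183) = -11654/9493 + 832*(-9183/841) = -11654/9493 - 7640256/841 = -72538751222/7983613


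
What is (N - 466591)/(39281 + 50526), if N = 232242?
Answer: -234349/89807 ≈ -2.6095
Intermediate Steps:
(N - 466591)/(39281 + 50526) = (232242 - 466591)/(39281 + 50526) = -234349/89807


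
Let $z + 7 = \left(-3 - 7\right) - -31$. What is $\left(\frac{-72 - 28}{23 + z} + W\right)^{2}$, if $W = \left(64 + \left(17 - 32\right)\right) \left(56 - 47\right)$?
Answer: $\frac{262991089}{1369} \approx 1.921 \cdot 10^{5}$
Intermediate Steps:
$z = 14$ ($z = -7 - -21 = -7 + \left(-10 + 31\right) = -7 + 21 = 14$)
$W = 441$ ($W = \left(64 - 15\right) 9 = 49 \cdot 9 = 441$)
$\left(\frac{-72 - 28}{23 + z} + W\right)^{2} = \left(\frac{-72 - 28}{23 + 14} + 441\right)^{2} = \left(- \frac{100}{37} + 441\right)^{2} = \left(\frac{16217}{37}\right)^{2} = \frac{262991089}{1369}$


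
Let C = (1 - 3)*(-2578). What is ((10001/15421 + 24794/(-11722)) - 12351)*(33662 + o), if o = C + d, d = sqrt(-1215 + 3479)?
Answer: -43338223385411526/90382481 - 2232893162214*sqrt(566)/90382481 ≈ -4.8009e+8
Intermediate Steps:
C = 5156 (C = -2*(-2578) = 5156)
d = 2*sqrt(566) (d = sqrt(2264) = 2*sqrt(566) ≈ 47.581)
o = 5156 + 2*sqrt(566) ≈ 5203.6
((10001/15421 + 24794/(-11722)) - 12351)*(33662 + o) = ((10001/15421 + 24794/(-11722)) - 12351)*(33662 + (5156 + 2*sqrt(566))) = ((10001*(1/15421) + 24794*(-1/11722)) - 12351)*(38818 + 2*sqrt(566)) = ((10001/15421 - 12397/5861) - 12351)*(38818 + 2*sqrt(566)) = (-132558276/90382481 - 12351)*(38818 + 2*sqrt(566)) = -1116446581107*(38818 + 2*sqrt(566))/90382481 = -43338223385411526/90382481 - 2232893162214*sqrt(566)/90382481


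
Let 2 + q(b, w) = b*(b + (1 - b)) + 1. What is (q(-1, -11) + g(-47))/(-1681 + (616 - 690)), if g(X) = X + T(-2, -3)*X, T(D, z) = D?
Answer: -1/39 ≈ -0.025641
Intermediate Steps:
q(b, w) = -1 + b (q(b, w) = -2 + (b*(b + (1 - b)) + 1) = -2 + (b*1 + 1) = -2 + (b + 1) = -2 + (1 + b) = -1 + b)
g(X) = -X (g(X) = X - 2*X = -X)
(q(-1, -11) + g(-47))/(-1681 + (616 - 690)) = ((-1 - 1) - 1*(-47))/(-1681 + (616 - 690)) = (-2 + 47)/(-1681 - 74) = 45/(-1755) = 45*(-1/1755) = -1/39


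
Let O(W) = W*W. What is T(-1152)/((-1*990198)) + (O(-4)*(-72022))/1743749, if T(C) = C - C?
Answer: -1152352/1743749 ≈ -0.66085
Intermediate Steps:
O(W) = W**2
T(C) = 0
T(-1152)/((-1*990198)) + (O(-4)*(-72022))/1743749 = 0/((-1*990198)) + ((-4)**2*(-72022))/1743749 = 0/(-990198) + (16*(-72022))*(1/1743749) = 0*(-1/990198) - 1152352*1/1743749 = 0 - 1152352/1743749 = -1152352/1743749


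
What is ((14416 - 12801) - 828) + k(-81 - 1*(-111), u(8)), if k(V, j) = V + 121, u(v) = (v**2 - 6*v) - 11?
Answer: 938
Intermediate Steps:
u(v) = -11 + v**2 - 6*v
k(V, j) = 121 + V
((14416 - 12801) - 828) + k(-81 - 1*(-111), u(8)) = ((14416 - 12801) - 828) + (121 + (-81 - 1*(-111))) = (1615 - 828) + (121 + (-81 + 111)) = 787 + (121 + 30) = 787 + 151 = 938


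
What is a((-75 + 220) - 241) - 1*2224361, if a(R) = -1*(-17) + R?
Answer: -2224440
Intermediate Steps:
a(R) = 17 + R
a((-75 + 220) - 241) - 1*2224361 = (17 + ((-75 + 220) - 241)) - 1*2224361 = (17 + (145 - 241)) - 2224361 = (17 - 96) - 2224361 = -79 - 2224361 = -2224440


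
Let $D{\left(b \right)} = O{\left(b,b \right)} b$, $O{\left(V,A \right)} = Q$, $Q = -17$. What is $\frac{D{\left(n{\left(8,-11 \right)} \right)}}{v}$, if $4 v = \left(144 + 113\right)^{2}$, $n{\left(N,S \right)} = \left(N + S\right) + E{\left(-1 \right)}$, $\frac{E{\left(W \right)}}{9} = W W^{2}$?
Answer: $\frac{816}{66049} \approx 0.012354$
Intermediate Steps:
$O{\left(V,A \right)} = -17$
$E{\left(W \right)} = 9 W^{3}$ ($E{\left(W \right)} = 9 W W^{2} = 9 W^{3}$)
$n{\left(N,S \right)} = -9 + N + S$ ($n{\left(N,S \right)} = \left(N + S\right) + 9 \left(-1\right)^{3} = \left(N + S\right) + 9 \left(-1\right) = \left(N + S\right) - 9 = -9 + N + S$)
$v = \frac{66049}{4}$ ($v = \frac{\left(144 + 113\right)^{2}}{4} = \frac{257^{2}}{4} = \frac{1}{4} \cdot 66049 = \frac{66049}{4} \approx 16512.0$)
$D{\left(b \right)} = - 17 b$
$\frac{D{\left(n{\left(8,-11 \right)} \right)}}{v} = \frac{\left(-17\right) \left(-9 + 8 - 11\right)}{\frac{66049}{4}} = \left(-17\right) \left(-12\right) \frac{4}{66049} = 204 \cdot \frac{4}{66049} = \frac{816}{66049}$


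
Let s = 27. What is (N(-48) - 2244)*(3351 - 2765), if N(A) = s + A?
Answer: -1327290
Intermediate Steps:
N(A) = 27 + A
(N(-48) - 2244)*(3351 - 2765) = ((27 - 48) - 2244)*(3351 - 2765) = (-21 - 2244)*586 = -2265*586 = -1327290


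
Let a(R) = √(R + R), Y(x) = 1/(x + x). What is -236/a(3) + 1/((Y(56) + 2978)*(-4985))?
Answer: -112/1662681945 - 118*√6/3 ≈ -96.347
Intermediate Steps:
Y(x) = 1/(2*x)
a(R) = √2*√R (a(R) = √(2*R) = √2*√R)
-236/a(3) + 1/((Y(56) + 2978)*(-4985)) = -236*√6/6 + 1/(((½)/56 + 2978)*(-4985)) = -236*√6/6 - 1/4985/((½)*(1/56) + 2978) = -118*√6/3 - 1/4985/(1/112 + 2978) = -118*√6/3 - 1/4985/(333537/112) = -118*√6/3 + (112/333537)*(-1/4985) = -118*√6/3 - 112/1662681945 = -112/1662681945 - 118*√6/3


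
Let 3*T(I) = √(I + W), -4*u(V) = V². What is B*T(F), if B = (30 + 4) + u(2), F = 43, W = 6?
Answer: 77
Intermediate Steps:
u(V) = -V²/4
T(I) = √(6 + I)/3 (T(I) = √(I + 6)/3 = √(6 + I)/3)
B = 33 (B = (30 + 4) - ¼*2² = 34 - ¼*4 = 34 - 1 = 33)
B*T(F) = 33*(√(6 + 43)/3) = 33*(√49/3) = 33*((⅓)*7) = 33*(7/3) = 77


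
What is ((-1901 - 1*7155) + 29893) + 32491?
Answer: 53328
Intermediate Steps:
((-1901 - 1*7155) + 29893) + 32491 = ((-1901 - 7155) + 29893) + 32491 = (-9056 + 29893) + 32491 = 20837 + 32491 = 53328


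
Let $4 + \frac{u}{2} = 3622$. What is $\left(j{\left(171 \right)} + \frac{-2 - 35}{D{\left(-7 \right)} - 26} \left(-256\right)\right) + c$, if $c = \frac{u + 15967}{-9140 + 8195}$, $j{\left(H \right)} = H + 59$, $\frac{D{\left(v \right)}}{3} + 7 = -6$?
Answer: $\frac{733703}{12285} \approx 59.724$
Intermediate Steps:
$u = 7236$ ($u = -8 + 2 \cdot 3622 = -8 + 7244 = 7236$)
$D{\left(v \right)} = -39$ ($D{\left(v \right)} = -21 + 3 \left(-6\right) = -21 - 18 = -39$)
$j{\left(H \right)} = 59 + H$
$c = - \frac{23203}{945}$ ($c = \frac{7236 + 15967}{-9140 + 8195} = \frac{23203}{-945} = 23203 \left(- \frac{1}{945}\right) = - \frac{23203}{945} \approx -24.553$)
$\left(j{\left(171 \right)} + \frac{-2 - 35}{D{\left(-7 \right)} - 26} \left(-256\right)\right) + c = \left(\left(59 + 171\right) + \frac{-2 - 35}{-39 - 26} \left(-256\right)\right) - \frac{23203}{945} = \left(230 + - \frac{37}{-65} \left(-256\right)\right) - \frac{23203}{945} = \left(230 + \left(-37\right) \left(- \frac{1}{65}\right) \left(-256\right)\right) - \frac{23203}{945} = \left(230 + \frac{37}{65} \left(-256\right)\right) - \frac{23203}{945} = \left(230 - \frac{9472}{65}\right) - \frac{23203}{945} = \frac{5478}{65} - \frac{23203}{945} = \frac{733703}{12285}$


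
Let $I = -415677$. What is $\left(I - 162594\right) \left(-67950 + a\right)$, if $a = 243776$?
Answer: $-101675076846$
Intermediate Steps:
$\left(I - 162594\right) \left(-67950 + a\right) = \left(-415677 - 162594\right) \left(-67950 + 243776\right) = \left(-578271\right) 175826 = -101675076846$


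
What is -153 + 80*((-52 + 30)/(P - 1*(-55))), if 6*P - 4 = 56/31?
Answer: -64003/347 ≈ -184.45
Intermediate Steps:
P = 30/31 (P = ⅔ + (56/31)/6 = ⅔ + (56*(1/31))/6 = ⅔ + (⅙)*(56/31) = ⅔ + 28/93 = 30/31 ≈ 0.96774)
-153 + 80*((-52 + 30)/(P - 1*(-55))) = -153 + 80*((-52 + 30)/(30/31 - 1*(-55))) = -153 + 80*(-22/(30/31 + 55)) = -153 + 80*(-22/1735/31) = -153 + 80*(-22*31/1735) = -153 + 80*(-682/1735) = -153 - 10912/347 = -64003/347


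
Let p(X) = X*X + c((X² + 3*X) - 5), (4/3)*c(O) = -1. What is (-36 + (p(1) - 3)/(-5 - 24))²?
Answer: 17347225/13456 ≈ 1289.2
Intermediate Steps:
c(O) = -¾ (c(O) = (¾)*(-1) = -¾)
p(X) = -¾ + X² (p(X) = X*X - ¾ = X² - ¾ = -¾ + X²)
(-36 + (p(1) - 3)/(-5 - 24))² = (-36 + ((-¾ + 1²) - 3)/(-5 - 24))² = (-36 + ((-¾ + 1) - 3)/(-29))² = (-36 + (¼ - 3)*(-1/29))² = (-36 - 11/4*(-1/29))² = (-36 + 11/116)² = (-4165/116)² = 17347225/13456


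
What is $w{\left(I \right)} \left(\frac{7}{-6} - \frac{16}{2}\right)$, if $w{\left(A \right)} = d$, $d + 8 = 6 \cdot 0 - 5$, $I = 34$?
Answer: $\frac{715}{6} \approx 119.17$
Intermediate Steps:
$d = -13$ ($d = -8 + \left(6 \cdot 0 - 5\right) = -8 + \left(0 - 5\right) = -8 - 5 = -13$)
$w{\left(A \right)} = -13$
$w{\left(I \right)} \left(\frac{7}{-6} - \frac{16}{2}\right) = - 13 \left(\frac{7}{-6} - \frac{16}{2}\right) = - 13 \left(7 \left(- \frac{1}{6}\right) - 8\right) = - 13 \left(- \frac{7}{6} - 8\right) = \left(-13\right) \left(- \frac{55}{6}\right) = \frac{715}{6}$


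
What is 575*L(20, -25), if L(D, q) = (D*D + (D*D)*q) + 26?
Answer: -5505050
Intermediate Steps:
L(D, q) = 26 + D² + q*D² (L(D, q) = (D² + D²*q) + 26 = (D² + q*D²) + 26 = 26 + D² + q*D²)
575*L(20, -25) = 575*(26 + 20² - 25*20²) = 575*(26 + 400 - 25*400) = 575*(26 + 400 - 10000) = 575*(-9574) = -5505050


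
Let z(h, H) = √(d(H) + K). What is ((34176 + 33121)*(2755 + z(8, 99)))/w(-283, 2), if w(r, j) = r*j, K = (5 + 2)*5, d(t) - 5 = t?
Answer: -185403235/566 - 67297*√139/566 ≈ -3.2897e+5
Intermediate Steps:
d(t) = 5 + t
K = 35 (K = 7*5 = 35)
z(h, H) = √(40 + H) (z(h, H) = √((5 + H) + 35) = √(40 + H))
w(r, j) = j*r
((34176 + 33121)*(2755 + z(8, 99)))/w(-283, 2) = ((34176 + 33121)*(2755 + √(40 + 99)))/((2*(-283))) = (67297*(2755 + √139))/(-566) = (185403235 + 67297*√139)*(-1/566) = -185403235/566 - 67297*√139/566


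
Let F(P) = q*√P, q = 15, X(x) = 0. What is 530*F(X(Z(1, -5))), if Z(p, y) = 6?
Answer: 0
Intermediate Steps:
F(P) = 15*√P
530*F(X(Z(1, -5))) = 530*(15*√0) = 530*(15*0) = 530*0 = 0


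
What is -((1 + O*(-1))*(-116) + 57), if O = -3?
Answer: 407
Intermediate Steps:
-((1 + O*(-1))*(-116) + 57) = -((1 - 3*(-1))*(-116) + 57) = -((1 + 3)*(-116) + 57) = -(4*(-116) + 57) = -(-464 + 57) = -1*(-407) = 407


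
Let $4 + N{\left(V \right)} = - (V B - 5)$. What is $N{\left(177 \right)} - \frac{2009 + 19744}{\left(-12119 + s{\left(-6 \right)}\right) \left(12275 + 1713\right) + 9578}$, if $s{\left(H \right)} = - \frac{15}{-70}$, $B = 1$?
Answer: $- \frac{208833699505}{1186555976} \approx -176.0$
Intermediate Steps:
$s{\left(H \right)} = \frac{3}{14}$ ($s{\left(H \right)} = \left(-15\right) \left(- \frac{1}{70}\right) = \frac{3}{14}$)
$N{\left(V \right)} = 1 - V$ ($N{\left(V \right)} = -4 - \left(V 1 - 5\right) = -4 - \left(V - 5\right) = -4 - \left(-5 + V\right) = 1 - V$)
$N{\left(177 \right)} - \frac{2009 + 19744}{\left(-12119 + s{\left(-6 \right)}\right) \left(12275 + 1713\right) + 9578} = \left(1 - 177\right) - \frac{2009 + 19744}{\left(-12119 + \frac{3}{14}\right) \left(12275 + 1713\right) + 9578} = \left(1 - 177\right) - \frac{21753}{\left(- \frac{169663}{14}\right) 13988 + 9578} = -176 - \frac{21753}{- \frac{1186623022}{7} + 9578} = -176 - \frac{21753}{- \frac{1186555976}{7}} = -176 - 21753 \left(- \frac{7}{1186555976}\right) = -176 - - \frac{152271}{1186555976} = -176 + \frac{152271}{1186555976} = - \frac{208833699505}{1186555976}$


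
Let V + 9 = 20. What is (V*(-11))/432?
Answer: -121/432 ≈ -0.28009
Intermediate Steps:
V = 11 (V = -9 + 20 = 11)
(V*(-11))/432 = (11*(-11))/432 = -121*1/432 = -121/432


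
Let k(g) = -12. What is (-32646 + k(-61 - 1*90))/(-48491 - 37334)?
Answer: 32658/85825 ≈ 0.38052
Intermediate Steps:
(-32646 + k(-61 - 1*90))/(-48491 - 37334) = (-32646 - 12)/(-48491 - 37334) = -32658/(-85825) = -32658*(-1/85825) = 32658/85825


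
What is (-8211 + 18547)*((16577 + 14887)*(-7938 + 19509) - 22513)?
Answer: 3762794246816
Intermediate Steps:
(-8211 + 18547)*((16577 + 14887)*(-7938 + 19509) - 22513) = 10336*(31464*11571 - 22513) = 10336*(364069944 - 22513) = 10336*364047431 = 3762794246816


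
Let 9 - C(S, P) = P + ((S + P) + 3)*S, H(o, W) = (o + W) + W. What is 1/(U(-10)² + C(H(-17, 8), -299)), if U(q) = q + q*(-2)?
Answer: 1/111 ≈ 0.0090090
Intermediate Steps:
U(q) = -q (U(q) = q - 2*q = -q)
H(o, W) = o + 2*W (H(o, W) = (W + o) + W = o + 2*W)
C(S, P) = 9 - P - S*(3 + P + S) (C(S, P) = 9 - (P + ((S + P) + 3)*S) = 9 - (P + ((P + S) + 3)*S) = 9 - (P + (3 + P + S)*S) = 9 - (P + S*(3 + P + S)) = 9 + (-P - S*(3 + P + S)) = 9 - P - S*(3 + P + S))
1/(U(-10)² + C(H(-17, 8), -299)) = 1/((-1*(-10))² + (9 - 1*(-299) - (-17 + 2*8)² - 3*(-17 + 2*8) - 1*(-299)*(-17 + 2*8))) = 1/(10² + (9 + 299 - (-17 + 16)² - 3*(-17 + 16) - 1*(-299)*(-17 + 16))) = 1/(100 + (9 + 299 - 1*(-1)² - 3*(-1) - 1*(-299)*(-1))) = 1/(100 + (9 + 299 - 1*1 + 3 - 299)) = 1/(100 + (9 + 299 - 1 + 3 - 299)) = 1/(100 + 11) = 1/111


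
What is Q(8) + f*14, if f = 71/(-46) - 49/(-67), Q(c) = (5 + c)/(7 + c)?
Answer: -242782/23115 ≈ -10.503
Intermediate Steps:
Q(c) = (5 + c)/(7 + c)
f = -2503/3082 (f = 71*(-1/46) - 49*(-1/67) = -71/46 + 49/67 = -2503/3082 ≈ -0.81213)
Q(8) + f*14 = (5 + 8)/(7 + 8) - 2503/3082*14 = 13/15 - 17521/1541 = -242782/23115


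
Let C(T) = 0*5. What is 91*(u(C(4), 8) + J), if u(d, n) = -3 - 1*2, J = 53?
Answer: 4368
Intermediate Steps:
C(T) = 0
u(d, n) = -5 (u(d, n) = -3 - 2 = -5)
91*(u(C(4), 8) + J) = 91*(-5 + 53) = 91*48 = 4368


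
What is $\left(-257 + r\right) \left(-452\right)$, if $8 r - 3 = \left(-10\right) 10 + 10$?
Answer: $\frac{242159}{2} \approx 1.2108 \cdot 10^{5}$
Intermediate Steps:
$r = - \frac{87}{8}$ ($r = \frac{3}{8} + \frac{\left(-10\right) 10 + 10}{8} = \frac{3}{8} + \frac{-100 + 10}{8} = \frac{3}{8} + \frac{1}{8} \left(-90\right) = \frac{3}{8} - \frac{45}{4} = - \frac{87}{8} \approx -10.875$)
$\left(-257 + r\right) \left(-452\right) = \left(-257 - \frac{87}{8}\right) \left(-452\right) = \left(- \frac{2143}{8}\right) \left(-452\right) = \frac{242159}{2}$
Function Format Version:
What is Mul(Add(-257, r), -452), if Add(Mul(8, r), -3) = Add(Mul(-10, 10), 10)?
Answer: Rational(242159, 2) ≈ 1.2108e+5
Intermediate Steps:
r = Rational(-87, 8) (r = Add(Rational(3, 8), Mul(Rational(1, 8), Add(Mul(-10, 10), 10))) = Add(Rational(3, 8), Mul(Rational(1, 8), Add(-100, 10))) = Add(Rational(3, 8), Mul(Rational(1, 8), -90)) = Add(Rational(3, 8), Rational(-45, 4)) = Rational(-87, 8) ≈ -10.875)
Mul(Add(-257, r), -452) = Mul(Add(-257, Rational(-87, 8)), -452) = Mul(Rational(-2143, 8), -452) = Rational(242159, 2)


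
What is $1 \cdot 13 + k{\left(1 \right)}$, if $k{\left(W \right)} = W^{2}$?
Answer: $14$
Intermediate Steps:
$1 \cdot 13 + k{\left(1 \right)} = 1 \cdot 13 + 1^{2} = 13 + 1 = 14$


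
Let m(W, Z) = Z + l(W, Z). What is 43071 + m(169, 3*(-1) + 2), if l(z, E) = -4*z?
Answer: 42394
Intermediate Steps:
m(W, Z) = Z - 4*W
43071 + m(169, 3*(-1) + 2) = 43071 + ((3*(-1) + 2) - 4*169) = 43071 + ((-3 + 2) - 676) = 43071 + (-1 - 676) = 43071 - 677 = 42394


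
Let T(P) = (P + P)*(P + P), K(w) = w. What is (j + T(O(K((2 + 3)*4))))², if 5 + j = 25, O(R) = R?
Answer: 2624400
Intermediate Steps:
T(P) = 4*P² (T(P) = (2*P)*(2*P) = 4*P²)
j = 20 (j = -5 + 25 = 20)
(j + T(O(K((2 + 3)*4))))² = (20 + 4*((2 + 3)*4)²)² = (20 + 4*(5*4)²)² = (20 + 4*20²)² = (20 + 4*400)² = (20 + 1600)² = 1620² = 2624400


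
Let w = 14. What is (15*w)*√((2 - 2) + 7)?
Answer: 210*√7 ≈ 555.61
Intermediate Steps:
(15*w)*√((2 - 2) + 7) = (15*14)*√((2 - 2) + 7) = 210*√(0 + 7) = 210*√7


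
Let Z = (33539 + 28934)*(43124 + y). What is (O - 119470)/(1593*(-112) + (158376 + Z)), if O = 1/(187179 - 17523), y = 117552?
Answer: -20268802319/1702988555612448 ≈ -1.1902e-5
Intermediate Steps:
Z = 10037911748 (Z = (33539 + 28934)*(43124 + 117552) = 62473*160676 = 10037911748)
O = 1/169656 ≈ 5.8943e-6
(O - 119470)/(1593*(-112) + (158376 + Z)) = (1/169656 - 119470)/(1593*(-112) + (158376 + 10037911748)) = -20268802319/(169656*(-178416 + 10038070124)) = -20268802319/169656/10037891708 = -20268802319/169656*1/10037891708 = -20268802319/1702988555612448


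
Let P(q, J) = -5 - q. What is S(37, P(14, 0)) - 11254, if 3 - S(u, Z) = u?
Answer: -11288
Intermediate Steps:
S(u, Z) = 3 - u
S(37, P(14, 0)) - 11254 = (3 - 1*37) - 11254 = (3 - 37) - 11254 = -34 - 11254 = -11288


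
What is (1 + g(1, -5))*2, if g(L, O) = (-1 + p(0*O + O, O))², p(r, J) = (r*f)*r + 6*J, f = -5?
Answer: 48674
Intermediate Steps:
p(r, J) = -5*r² + 6*J (p(r, J) = (r*(-5))*r + 6*J = (-5*r)*r + 6*J = -5*r² + 6*J)
g(L, O) = (-1 - 5*O² + 6*O)² (g(L, O) = (-1 + (-5*(0*O + O)² + 6*O))² = (-1 + (-5*(0 + O)² + 6*O))² = (-1 + (-5*O² + 6*O))² = (-1 - 5*O² + 6*O)²)
(1 + g(1, -5))*2 = (1 + (1 - 6*(-5) + 5*(-5)²)²)*2 = (1 + (1 + 30 + 5*25)²)*2 = (1 + (1 + 30 + 125)²)*2 = (1 + 156²)*2 = (1 + 24336)*2 = 24337*2 = 48674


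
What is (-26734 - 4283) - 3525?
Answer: -34542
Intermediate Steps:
(-26734 - 4283) - 3525 = -31017 - 3525 = -34542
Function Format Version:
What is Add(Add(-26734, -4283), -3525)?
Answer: -34542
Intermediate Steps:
Add(Add(-26734, -4283), -3525) = Add(-31017, -3525) = -34542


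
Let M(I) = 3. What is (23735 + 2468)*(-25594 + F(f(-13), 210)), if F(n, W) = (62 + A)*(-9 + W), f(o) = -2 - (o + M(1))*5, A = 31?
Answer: -180826903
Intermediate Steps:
f(o) = -17 - 5*o (f(o) = -2 - (o + 3)*5 = -2 - (3 + o)*5 = -2 - (15 + 5*o) = -2 + (-15 - 5*o) = -17 - 5*o)
F(n, W) = -837 + 93*W (F(n, W) = (62 + 31)*(-9 + W) = 93*(-9 + W) = -837 + 93*W)
(23735 + 2468)*(-25594 + F(f(-13), 210)) = (23735 + 2468)*(-25594 + (-837 + 93*210)) = 26203*(-25594 + (-837 + 19530)) = 26203*(-25594 + 18693) = 26203*(-6901) = -180826903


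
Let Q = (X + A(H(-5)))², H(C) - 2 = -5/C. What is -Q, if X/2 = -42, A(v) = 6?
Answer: -6084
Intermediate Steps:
H(C) = 2 - 5/C
X = -84 (X = 2*(-42) = -84)
Q = 6084 (Q = (-84 + 6)² = (-78)² = 6084)
-Q = -1*6084 = -6084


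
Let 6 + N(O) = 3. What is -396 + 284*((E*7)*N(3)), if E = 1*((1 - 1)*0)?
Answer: -396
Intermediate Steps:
N(O) = -3 (N(O) = -6 + 3 = -3)
E = 0 (E = 1*(0*0) = 1*0 = 0)
-396 + 284*((E*7)*N(3)) = -396 + 284*((0*7)*(-3)) = -396 + 284*(0*(-3)) = -396 + 284*0 = -396 + 0 = -396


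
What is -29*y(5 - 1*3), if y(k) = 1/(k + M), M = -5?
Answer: 29/3 ≈ 9.6667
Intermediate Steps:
y(k) = 1/(-5 + k) (y(k) = 1/(k - 5) = 1/(-5 + k))
-29*y(5 - 1*3) = -29/(-5 + (5 - 1*3)) = -29/(-5 + (5 - 3)) = -29/(-5 + 2) = -29/(-3) = -29*(-⅓) = 29/3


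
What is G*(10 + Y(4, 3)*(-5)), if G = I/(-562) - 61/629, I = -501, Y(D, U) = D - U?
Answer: 1404235/353498 ≈ 3.9724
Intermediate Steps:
G = 280847/353498 (G = -501/(-562) - 61/629 = -501*(-1/562) - 61*1/629 = 501/562 - 61/629 = 280847/353498 ≈ 0.79448)
G*(10 + Y(4, 3)*(-5)) = 280847*(10 + (4 - 1*3)*(-5))/353498 = 280847*(10 + (4 - 3)*(-5))/353498 = 280847*(10 + 1*(-5))/353498 = 280847*(10 - 5)/353498 = (280847/353498)*5 = 1404235/353498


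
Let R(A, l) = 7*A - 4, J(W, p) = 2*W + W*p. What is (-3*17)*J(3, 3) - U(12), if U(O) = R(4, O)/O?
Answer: -767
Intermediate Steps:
R(A, l) = -4 + 7*A
U(O) = 24/O (U(O) = (-4 + 7*4)/O = (-4 + 28)/O = 24/O)
(-3*17)*J(3, 3) - U(12) = (-3*17)*(3*(2 + 3)) - 24/12 = -153*5 - 24/12 = -51*15 - 1*2 = -765 - 2 = -767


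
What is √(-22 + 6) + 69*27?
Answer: 1863 + 4*I ≈ 1863.0 + 4.0*I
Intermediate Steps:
√(-22 + 6) + 69*27 = √(-16) + 1863 = 4*I + 1863 = 1863 + 4*I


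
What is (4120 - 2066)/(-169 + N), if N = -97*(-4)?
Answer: 2054/219 ≈ 9.3790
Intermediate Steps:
N = 388
(4120 - 2066)/(-169 + N) = (4120 - 2066)/(-169 + 388) = 2054/219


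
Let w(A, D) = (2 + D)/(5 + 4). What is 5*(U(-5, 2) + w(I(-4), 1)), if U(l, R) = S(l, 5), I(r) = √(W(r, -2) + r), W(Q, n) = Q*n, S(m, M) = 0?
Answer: 5/3 ≈ 1.6667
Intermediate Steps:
I(r) = √(-r) (I(r) = √(r*(-2) + r) = √(-2*r + r) = √(-r))
w(A, D) = 2/9 + D/9 (w(A, D) = (2 + D)/9 = (2 + D)*(⅑) = 2/9 + D/9)
U(l, R) = 0
5*(U(-5, 2) + w(I(-4), 1)) = 5*(0 + (2/9 + (⅑)*1)) = 5*(0 + (2/9 + ⅑)) = 5*(0 + ⅓) = 5*(⅓) = 5/3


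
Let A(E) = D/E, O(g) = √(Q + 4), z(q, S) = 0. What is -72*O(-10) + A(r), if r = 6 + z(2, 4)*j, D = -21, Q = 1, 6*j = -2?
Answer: -7/2 - 72*√5 ≈ -164.50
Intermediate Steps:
j = -⅓ (j = (⅙)*(-2) = -⅓ ≈ -0.33333)
O(g) = √5 (O(g) = √(1 + 4) = √5)
r = 6 (r = 6 + 0*(-⅓) = 6 + 0 = 6)
A(E) = -21/E
-72*O(-10) + A(r) = -72*√5 - 21/6 = -72*√5 - 21*⅙ = -72*√5 - 7/2 = -7/2 - 72*√5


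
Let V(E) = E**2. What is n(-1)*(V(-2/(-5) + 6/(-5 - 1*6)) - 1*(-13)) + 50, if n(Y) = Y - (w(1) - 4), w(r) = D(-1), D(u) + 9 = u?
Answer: 663307/3025 ≈ 219.28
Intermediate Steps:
D(u) = -9 + u
w(r) = -10 (w(r) = -9 - 1 = -10)
n(Y) = 14 + Y (n(Y) = Y - (-10 - 4) = Y - 1*(-14) = Y + 14 = 14 + Y)
n(-1)*(V(-2/(-5) + 6/(-5 - 1*6)) - 1*(-13)) + 50 = (14 - 1)*((-2/(-5) + 6/(-5 - 1*6))**2 - 1*(-13)) + 50 = 13*((-2*(-1/5) + 6/(-5 - 6))**2 + 13) + 50 = 13*((2/5 + 6/(-11))**2 + 13) + 50 = 13*((2/5 + 6*(-1/11))**2 + 13) + 50 = 13*((2/5 - 6/11)**2 + 13) + 50 = 13*((-8/55)**2 + 13) + 50 = 13*(64/3025 + 13) + 50 = 13*(39389/3025) + 50 = 512057/3025 + 50 = 663307/3025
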